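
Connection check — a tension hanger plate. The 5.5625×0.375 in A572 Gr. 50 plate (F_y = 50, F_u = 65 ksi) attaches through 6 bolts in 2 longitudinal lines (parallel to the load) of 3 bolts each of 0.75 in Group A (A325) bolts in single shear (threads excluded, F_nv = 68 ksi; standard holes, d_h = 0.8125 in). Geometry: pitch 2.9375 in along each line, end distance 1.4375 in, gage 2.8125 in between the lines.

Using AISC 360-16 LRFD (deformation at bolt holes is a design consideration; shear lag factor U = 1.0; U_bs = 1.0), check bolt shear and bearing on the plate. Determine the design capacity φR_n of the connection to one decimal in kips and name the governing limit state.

Bolt shear: A_b = π(0.75)²/4 = 0.44179 in². φR_n = 0.75 × 68 × 0.44179 × 6 × 1 = 135.2 kips.
Bearing (0.375 in plate, F_u = 65 ksi): end bolts L_c = 1.4375 − 0.8125/2 = 1.03125, R_n = min(1.2×1.03125×0.375×65, 2.4×0.75×0.375×65) = 30.164 kips/bolt; interior L_c = 2.9375 − 0.8125 = 2.125, R_n = 43.875 kips/bolt. φR_n = 0.75 × (2×30.164 + 4×43.875) = 176.9 kips.
Governing: min(135.2, 176.9) = 135.2 kips → bolt shear.

135.2 kips (bolt shear governs)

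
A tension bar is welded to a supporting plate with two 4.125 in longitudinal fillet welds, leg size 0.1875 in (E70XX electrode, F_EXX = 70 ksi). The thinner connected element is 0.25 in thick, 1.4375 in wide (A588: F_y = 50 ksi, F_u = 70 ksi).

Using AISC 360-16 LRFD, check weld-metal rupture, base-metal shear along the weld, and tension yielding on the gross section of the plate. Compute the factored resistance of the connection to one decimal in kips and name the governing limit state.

Weld metal: throat = 0.707×0.1875 = 0.13256 in, L = 2×4.125 = 8.25 in. φR_n = 0.75 × 0.6 × 70 × 0.13256 × 8.25 = 34.4 kips.
Base metal shear (0.25 in plate): yield φR_n = 1.0×0.6×50×0.25×8.25 = 61.9 kips; rupture φR_n = 0.75×0.6×70×0.25×8.25 = 65.0 kips; take 61.9 kips (yield).
Tension yield (gross): A_g = 1.4375×0.25 = 0.35938 in². φR_n = 0.90 × 50 × 0.35938 = 16.2 kips.
Governing: min(34.4, 61.9, 16.2) = 16.2 kips → gross-section yield.

16.2 kips (gross-section yield governs)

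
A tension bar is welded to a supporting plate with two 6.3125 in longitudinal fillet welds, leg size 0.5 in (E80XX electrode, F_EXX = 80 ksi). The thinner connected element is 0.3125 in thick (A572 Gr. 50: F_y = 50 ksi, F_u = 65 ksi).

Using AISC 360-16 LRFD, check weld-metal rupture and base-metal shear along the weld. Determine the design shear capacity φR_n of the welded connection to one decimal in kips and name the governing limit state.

Weld metal: throat = 0.707×0.5 = 0.3535 in, L = 2×6.3125 = 12.625 in. φR_n = 0.75 × 0.6 × 80 × 0.3535 × 12.625 = 160.7 kips.
Base metal shear (0.3125 in plate): yield φR_n = 1.0×0.6×50×0.3125×12.625 = 118.4 kips; rupture φR_n = 0.75×0.6×65×0.3125×12.625 = 115.4 kips; take 115.4 kips (rupture).
Governing: min(160.7, 115.4) = 115.4 kips → base-metal shear.

115.4 kips (base-metal shear governs)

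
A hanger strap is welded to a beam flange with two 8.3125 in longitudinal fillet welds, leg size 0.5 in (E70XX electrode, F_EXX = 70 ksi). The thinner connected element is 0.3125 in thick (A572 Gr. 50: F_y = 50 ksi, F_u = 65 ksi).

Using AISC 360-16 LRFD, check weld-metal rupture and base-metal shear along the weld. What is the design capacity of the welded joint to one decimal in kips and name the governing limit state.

152.0 kips (base-metal shear governs)

Weld metal: throat = 0.707×0.5 = 0.3535 in, L = 2×8.3125 = 16.625 in. φR_n = 0.75 × 0.6 × 70 × 0.3535 × 16.625 = 185.1 kips.
Base metal shear (0.3125 in plate): yield φR_n = 1.0×0.6×50×0.3125×16.625 = 155.9 kips; rupture φR_n = 0.75×0.6×65×0.3125×16.625 = 152.0 kips; take 152.0 kips (rupture).
Governing: min(185.1, 152.0) = 152.0 kips → base-metal shear.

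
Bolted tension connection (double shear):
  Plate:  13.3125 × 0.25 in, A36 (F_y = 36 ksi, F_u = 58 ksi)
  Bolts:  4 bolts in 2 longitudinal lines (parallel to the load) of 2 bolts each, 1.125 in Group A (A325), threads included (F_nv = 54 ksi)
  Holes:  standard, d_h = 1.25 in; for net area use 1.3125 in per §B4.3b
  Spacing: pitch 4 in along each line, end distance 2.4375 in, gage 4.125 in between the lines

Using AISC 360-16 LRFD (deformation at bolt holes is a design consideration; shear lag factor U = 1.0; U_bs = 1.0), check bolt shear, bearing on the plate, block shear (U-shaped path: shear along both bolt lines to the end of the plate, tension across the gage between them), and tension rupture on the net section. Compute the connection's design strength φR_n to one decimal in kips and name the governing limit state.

Bolt shear: A_b = π(1.125)²/4 = 0.99402 in². φR_n = 0.75 × 54 × 0.99402 × 4 × 2 = 322.1 kips.
Bearing (0.25 in plate, F_u = 58 ksi): end bolts L_c = 2.4375 − 1.25/2 = 1.8125, R_n = min(1.2×1.8125×0.25×58, 2.4×1.125×0.25×58) = 31.538 kips/bolt; interior L_c = 4 − 1.25 = 2.75, R_n = 39.15 kips/bolt. φR_n = 0.75 × (2×31.538 + 2×39.15) = 106.0 kips.
Block shear: shear path 2×[2.4375+1×4] = 2×6.4375 in, A_gv = 3.2188, A_nv = 2×(6.4375 − 1.5×1.3125)×0.25 = 2.2344 in²; tension across gage: (4.125 − 1×1.3125)×0.25 = 0.70313 in². R_n = min(0.6×58×2.2344, 0.6×36×3.2188) + 1.0×58×0.70313 = min(77.757, 69.526) + 40.782 = 110.31 kips. φR_n = 0.75 × 110.31 = 82.7 kips.
Tension rupture (net): A_n = (13.3125 − 2×1.3125)×0.25 = 2.6719 in² (U = 1.0, A_e = A_n). φR_n = 0.75 × 58 × 2.6719 = 116.2 kips.
Governing: min(322.1, 106.0, 82.7, 116.2) = 82.7 kips → block shear.

82.7 kips (block shear governs)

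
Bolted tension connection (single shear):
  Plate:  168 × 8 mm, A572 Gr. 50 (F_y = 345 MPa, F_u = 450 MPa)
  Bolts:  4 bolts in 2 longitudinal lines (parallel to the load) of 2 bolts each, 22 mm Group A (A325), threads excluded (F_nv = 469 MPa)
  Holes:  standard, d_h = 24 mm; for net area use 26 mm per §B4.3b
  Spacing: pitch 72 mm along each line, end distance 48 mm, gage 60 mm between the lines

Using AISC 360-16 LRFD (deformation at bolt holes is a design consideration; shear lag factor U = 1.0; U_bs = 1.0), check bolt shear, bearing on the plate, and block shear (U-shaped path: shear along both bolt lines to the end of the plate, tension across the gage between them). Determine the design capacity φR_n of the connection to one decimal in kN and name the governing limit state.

Bolt shear: A_b = π(22)²/4 = 380.13 mm². φR_n = 0.75 × 469 × 380.13 × 4 × 1 = 534.8 kN.
Bearing (8 mm plate, F_u = 450 MPa): end bolts L_c = 48 − 24/2 = 36, R_n = min(1.2×36×8×450, 2.4×22×8×450) = 155.52 kN/bolt; interior L_c = 72 − 24 = 48, R_n = 190.08 kN/bolt. φR_n = 0.75 × (2×155.52 + 2×190.08) = 518.4 kN.
Block shear: shear path 2×[48+1×72] = 2×120 mm, A_gv = 1920, A_nv = 2×(120 − 1.5×26)×8 = 1296 mm²; tension across gage: (60 − 1×26)×8 = 272 mm². R_n = min(0.6×450×1296, 0.6×345×1920) + 1.0×450×272 = min(349.92, 397.44) + 122.4 = 472.32 kN. φR_n = 0.75 × 472.32 = 354.2 kN.
Governing: min(534.8, 518.4, 354.2) = 354.2 kN → block shear.

354.2 kN (block shear governs)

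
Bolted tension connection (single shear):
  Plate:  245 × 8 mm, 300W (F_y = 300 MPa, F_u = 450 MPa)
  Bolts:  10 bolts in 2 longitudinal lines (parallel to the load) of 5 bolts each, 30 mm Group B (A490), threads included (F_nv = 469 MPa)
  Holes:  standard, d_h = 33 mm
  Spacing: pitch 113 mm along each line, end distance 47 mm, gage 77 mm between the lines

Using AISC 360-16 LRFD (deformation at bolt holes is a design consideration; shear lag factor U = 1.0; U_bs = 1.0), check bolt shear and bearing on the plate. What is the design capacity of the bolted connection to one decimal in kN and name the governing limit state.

1752.8 kN (bearing governs)

Bolt shear: A_b = π(30)²/4 = 706.86 mm². φR_n = 0.75 × 469 × 706.86 × 10 × 1 = 2486.4 kN.
Bearing (8 mm plate, F_u = 450 MPa): end bolts L_c = 47 − 33/2 = 30.5, R_n = min(1.2×30.5×8×450, 2.4×30×8×450) = 131.76 kN/bolt; interior L_c = 113 − 33 = 80, R_n = 259.2 kN/bolt. φR_n = 0.75 × (2×131.76 + 8×259.2) = 1752.8 kN.
Governing: min(2486.4, 1752.8) = 1752.8 kN → bearing.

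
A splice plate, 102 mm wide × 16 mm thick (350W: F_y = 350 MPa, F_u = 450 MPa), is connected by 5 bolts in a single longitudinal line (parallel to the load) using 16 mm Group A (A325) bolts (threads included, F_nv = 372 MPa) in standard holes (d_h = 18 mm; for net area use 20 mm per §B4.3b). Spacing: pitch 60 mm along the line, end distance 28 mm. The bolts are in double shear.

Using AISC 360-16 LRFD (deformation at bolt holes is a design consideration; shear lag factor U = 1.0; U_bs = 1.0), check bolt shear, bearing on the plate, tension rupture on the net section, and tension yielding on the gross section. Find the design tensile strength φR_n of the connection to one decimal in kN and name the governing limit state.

Bolt shear: A_b = π(16)²/4 = 201.06 mm². φR_n = 0.75 × 372 × 201.06 × 5 × 2 = 561.0 kN.
Bearing (16 mm plate, F_u = 450 MPa): end bolts L_c = 28 − 18/2 = 19, R_n = min(1.2×19×16×450, 2.4×16×16×450) = 164.16 kN/bolt; interior L_c = 60 − 18 = 42, R_n = 276.48 kN/bolt. φR_n = 0.75 × (1×164.16 + 4×276.48) = 952.6 kN.
Tension rupture (net): A_n = (102 − 1×20)×16 = 1312 mm² (U = 1.0, A_e = A_n). φR_n = 0.75 × 450 × 1312 = 442.8 kN.
Tension yield (gross): A_g = 102×16 = 1632 mm². φR_n = 0.90 × 350 × 1632 = 514.1 kN.
Governing: min(561.0, 952.6, 442.8, 514.1) = 442.8 kN → net-section rupture.

442.8 kN (net-section rupture governs)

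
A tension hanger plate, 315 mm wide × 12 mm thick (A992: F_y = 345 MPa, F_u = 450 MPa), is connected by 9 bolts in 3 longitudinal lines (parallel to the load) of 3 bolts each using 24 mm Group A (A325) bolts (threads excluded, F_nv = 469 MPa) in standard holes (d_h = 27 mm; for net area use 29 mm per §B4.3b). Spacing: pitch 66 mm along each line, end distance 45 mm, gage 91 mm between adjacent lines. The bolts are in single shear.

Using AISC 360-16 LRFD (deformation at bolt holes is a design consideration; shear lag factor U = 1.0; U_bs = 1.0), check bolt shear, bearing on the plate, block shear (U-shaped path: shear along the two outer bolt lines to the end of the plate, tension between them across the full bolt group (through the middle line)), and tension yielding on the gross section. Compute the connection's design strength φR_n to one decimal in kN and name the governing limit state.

1010.1 kN (block shear governs)

Bolt shear: A_b = π(24)²/4 = 452.39 mm². φR_n = 0.75 × 469 × 452.39 × 9 × 1 = 1432.2 kN.
Bearing (12 mm plate, F_u = 450 MPa): end bolts L_c = 45 − 27/2 = 31.5, R_n = min(1.2×31.5×12×450, 2.4×24×12×450) = 204.12 kN/bolt; interior L_c = 66 − 27 = 39, R_n = 252.72 kN/bolt. φR_n = 0.75 × (3×204.12 + 6×252.72) = 1596.5 kN.
Block shear: shear path 2×[45+2×66] = 2×177 mm, A_gv = 4248, A_nv = 2×(177 − 2.5×29)×12 = 2508 mm²; tension across gage: (182 − 2×29)×12 = 1488 mm². R_n = min(0.6×450×2508, 0.6×345×4248) + 1.0×450×1488 = min(677.16, 879.34) + 669.6 = 1346.8 kN. φR_n = 0.75 × 1346.8 = 1010.1 kN.
Tension yield (gross): A_g = 315×12 = 3780 mm². φR_n = 0.90 × 345 × 3780 = 1173.7 kN.
Governing: min(1432.2, 1596.5, 1010.1, 1173.7) = 1010.1 kN → block shear.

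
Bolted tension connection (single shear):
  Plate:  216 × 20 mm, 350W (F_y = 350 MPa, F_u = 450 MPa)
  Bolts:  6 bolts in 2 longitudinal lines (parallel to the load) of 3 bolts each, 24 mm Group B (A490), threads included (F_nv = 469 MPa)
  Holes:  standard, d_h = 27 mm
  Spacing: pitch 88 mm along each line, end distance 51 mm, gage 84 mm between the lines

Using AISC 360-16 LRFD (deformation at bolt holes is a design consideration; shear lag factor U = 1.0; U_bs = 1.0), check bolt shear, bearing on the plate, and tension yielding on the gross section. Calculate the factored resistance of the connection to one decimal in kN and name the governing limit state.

954.8 kN (bolt shear governs)

Bolt shear: A_b = π(24)²/4 = 452.39 mm². φR_n = 0.75 × 469 × 452.39 × 6 × 1 = 954.8 kN.
Bearing (20 mm plate, F_u = 450 MPa): end bolts L_c = 51 − 27/2 = 37.5, R_n = min(1.2×37.5×20×450, 2.4×24×20×450) = 405 kN/bolt; interior L_c = 88 − 27 = 61, R_n = 518.4 kN/bolt. φR_n = 0.75 × (2×405 + 4×518.4) = 2162.7 kN.
Tension yield (gross): A_g = 216×20 = 4320 mm². φR_n = 0.90 × 350 × 4320 = 1360.8 kN.
Governing: min(954.8, 2162.7, 1360.8) = 954.8 kN → bolt shear.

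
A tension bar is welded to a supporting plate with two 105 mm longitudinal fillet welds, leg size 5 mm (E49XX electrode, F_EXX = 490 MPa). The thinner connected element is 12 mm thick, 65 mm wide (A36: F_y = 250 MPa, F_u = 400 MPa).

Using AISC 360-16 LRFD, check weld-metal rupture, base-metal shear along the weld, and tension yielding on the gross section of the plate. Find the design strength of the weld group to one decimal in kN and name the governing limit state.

Weld metal: throat = 0.707×5 = 3.535 mm, L = 2×105 = 210 mm. φR_n = 0.75 × 0.6 × 490 × 3.535 × 210 = 163.7 kN.
Base metal shear (12 mm plate): yield φR_n = 1.0×0.6×250×12×210 = 378.0 kN; rupture φR_n = 0.75×0.6×400×12×210 = 453.6 kN; take 378.0 kN (yield).
Tension yield (gross): A_g = 65×12 = 780 mm². φR_n = 0.90 × 250 × 780 = 175.5 kN.
Governing: min(163.7, 378.0, 175.5) = 163.7 kN → weld metal.

163.7 kN (weld metal governs)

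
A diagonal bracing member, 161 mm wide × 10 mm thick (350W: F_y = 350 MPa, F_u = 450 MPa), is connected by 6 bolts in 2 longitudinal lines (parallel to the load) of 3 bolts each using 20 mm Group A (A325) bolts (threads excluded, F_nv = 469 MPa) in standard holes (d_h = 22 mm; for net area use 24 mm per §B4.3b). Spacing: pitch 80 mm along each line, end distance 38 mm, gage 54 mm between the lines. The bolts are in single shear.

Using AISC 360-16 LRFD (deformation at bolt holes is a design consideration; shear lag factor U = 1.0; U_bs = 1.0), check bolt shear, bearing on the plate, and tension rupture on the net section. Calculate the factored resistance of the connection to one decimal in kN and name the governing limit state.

Bolt shear: A_b = π(20)²/4 = 314.16 mm². φR_n = 0.75 × 469 × 314.16 × 6 × 1 = 663.0 kN.
Bearing (10 mm plate, F_u = 450 MPa): end bolts L_c = 38 − 22/2 = 27, R_n = min(1.2×27×10×450, 2.4×20×10×450) = 145.8 kN/bolt; interior L_c = 80 − 22 = 58, R_n = 216 kN/bolt. φR_n = 0.75 × (2×145.8 + 4×216) = 866.7 kN.
Tension rupture (net): A_n = (161 − 2×24)×10 = 1130 mm² (U = 1.0, A_e = A_n). φR_n = 0.75 × 450 × 1130 = 381.4 kN.
Governing: min(663.0, 866.7, 381.4) = 381.4 kN → net-section rupture.

381.4 kN (net-section rupture governs)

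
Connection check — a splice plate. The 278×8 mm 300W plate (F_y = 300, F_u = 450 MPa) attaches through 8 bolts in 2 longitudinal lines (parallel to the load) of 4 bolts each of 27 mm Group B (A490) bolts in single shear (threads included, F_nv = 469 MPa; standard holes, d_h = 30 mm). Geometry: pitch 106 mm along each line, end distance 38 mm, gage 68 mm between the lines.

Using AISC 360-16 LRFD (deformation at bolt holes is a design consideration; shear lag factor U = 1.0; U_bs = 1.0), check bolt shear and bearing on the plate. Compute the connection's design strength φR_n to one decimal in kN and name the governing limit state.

Bolt shear: A_b = π(27)²/4 = 572.56 mm². φR_n = 0.75 × 469 × 572.56 × 8 × 1 = 1611.2 kN.
Bearing (8 mm plate, F_u = 450 MPa): end bolts L_c = 38 − 30/2 = 23, R_n = min(1.2×23×8×450, 2.4×27×8×450) = 99.36 kN/bolt; interior L_c = 106 − 30 = 76, R_n = 233.28 kN/bolt. φR_n = 0.75 × (2×99.36 + 6×233.28) = 1198.8 kN.
Governing: min(1611.2, 1198.8) = 1198.8 kN → bearing.

1198.8 kN (bearing governs)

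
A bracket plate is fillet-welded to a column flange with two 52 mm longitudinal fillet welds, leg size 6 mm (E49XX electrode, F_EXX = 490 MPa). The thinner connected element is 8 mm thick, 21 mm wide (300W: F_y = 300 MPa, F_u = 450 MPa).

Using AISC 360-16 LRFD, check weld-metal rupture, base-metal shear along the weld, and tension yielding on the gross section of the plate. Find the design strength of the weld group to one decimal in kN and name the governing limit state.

Weld metal: throat = 0.707×6 = 4.242 mm, L = 2×52 = 104 mm. φR_n = 0.75 × 0.6 × 490 × 4.242 × 104 = 97.3 kN.
Base metal shear (8 mm plate): yield φR_n = 1.0×0.6×300×8×104 = 149.8 kN; rupture φR_n = 0.75×0.6×450×8×104 = 168.5 kN; take 149.8 kN (yield).
Tension yield (gross): A_g = 21×8 = 168 mm². φR_n = 0.90 × 300 × 168 = 45.4 kN.
Governing: min(97.3, 149.8, 45.4) = 45.4 kN → gross-section yield.

45.4 kN (gross-section yield governs)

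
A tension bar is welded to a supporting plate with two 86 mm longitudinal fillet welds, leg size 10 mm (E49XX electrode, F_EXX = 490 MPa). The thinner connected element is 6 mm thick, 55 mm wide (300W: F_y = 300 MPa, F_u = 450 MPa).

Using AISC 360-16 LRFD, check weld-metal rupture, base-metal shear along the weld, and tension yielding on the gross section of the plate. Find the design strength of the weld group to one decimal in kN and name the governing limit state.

89.1 kN (gross-section yield governs)

Weld metal: throat = 0.707×10 = 7.07 mm, L = 2×86 = 172 mm. φR_n = 0.75 × 0.6 × 490 × 7.07 × 172 = 268.1 kN.
Base metal shear (6 mm plate): yield φR_n = 1.0×0.6×300×6×172 = 185.8 kN; rupture φR_n = 0.75×0.6×450×6×172 = 209.0 kN; take 185.8 kN (yield).
Tension yield (gross): A_g = 55×6 = 330 mm². φR_n = 0.90 × 300 × 330 = 89.1 kN.
Governing: min(268.1, 185.8, 89.1) = 89.1 kN → gross-section yield.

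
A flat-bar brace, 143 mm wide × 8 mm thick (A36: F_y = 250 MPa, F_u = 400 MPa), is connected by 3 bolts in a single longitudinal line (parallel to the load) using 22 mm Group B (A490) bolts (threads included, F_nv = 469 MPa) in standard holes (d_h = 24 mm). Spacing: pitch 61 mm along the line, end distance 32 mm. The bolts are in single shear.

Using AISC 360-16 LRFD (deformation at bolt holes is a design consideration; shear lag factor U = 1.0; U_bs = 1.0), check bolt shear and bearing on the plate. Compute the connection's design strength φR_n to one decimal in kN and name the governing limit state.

270.7 kN (bearing governs)

Bolt shear: A_b = π(22)²/4 = 380.13 mm². φR_n = 0.75 × 469 × 380.13 × 3 × 1 = 401.1 kN.
Bearing (8 mm plate, F_u = 400 MPa): end bolts L_c = 32 − 24/2 = 20, R_n = min(1.2×20×8×400, 2.4×22×8×400) = 76.8 kN/bolt; interior L_c = 61 − 24 = 37, R_n = 142.08 kN/bolt. φR_n = 0.75 × (1×76.8 + 2×142.08) = 270.7 kN.
Governing: min(401.1, 270.7) = 270.7 kN → bearing.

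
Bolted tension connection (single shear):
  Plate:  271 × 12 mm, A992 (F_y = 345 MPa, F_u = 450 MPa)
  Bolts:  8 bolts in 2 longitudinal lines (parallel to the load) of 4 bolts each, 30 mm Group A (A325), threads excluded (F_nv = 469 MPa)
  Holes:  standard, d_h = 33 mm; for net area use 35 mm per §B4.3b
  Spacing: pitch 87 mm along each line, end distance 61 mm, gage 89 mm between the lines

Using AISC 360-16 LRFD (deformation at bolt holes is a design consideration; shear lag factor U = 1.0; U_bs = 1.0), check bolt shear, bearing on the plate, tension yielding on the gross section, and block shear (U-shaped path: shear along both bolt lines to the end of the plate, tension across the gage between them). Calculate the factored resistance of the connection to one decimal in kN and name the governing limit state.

1009.7 kN (gross-section yield governs)

Bolt shear: A_b = π(30)²/4 = 706.86 mm². φR_n = 0.75 × 469 × 706.86 × 8 × 1 = 1989.1 kN.
Bearing (12 mm plate, F_u = 450 MPa): end bolts L_c = 61 − 33/2 = 44.5, R_n = min(1.2×44.5×12×450, 2.4×30×12×450) = 288.36 kN/bolt; interior L_c = 87 − 33 = 54, R_n = 349.92 kN/bolt. φR_n = 0.75 × (2×288.36 + 6×349.92) = 2007.2 kN.
Tension yield (gross): A_g = 271×12 = 3252 mm². φR_n = 0.90 × 345 × 3252 = 1009.7 kN.
Block shear: shear path 2×[61+3×87] = 2×322 mm, A_gv = 7728, A_nv = 2×(322 − 3.5×35)×12 = 4788 mm²; tension across gage: (89 − 1×35)×12 = 648 mm². R_n = min(0.6×450×4788, 0.6×345×7728) + 1.0×450×648 = min(1292.8, 1599.7) + 291.6 = 1584.4 kN. φR_n = 0.75 × 1584.4 = 1188.3 kN.
Governing: min(1989.1, 2007.2, 1009.7, 1188.3) = 1009.7 kN → gross-section yield.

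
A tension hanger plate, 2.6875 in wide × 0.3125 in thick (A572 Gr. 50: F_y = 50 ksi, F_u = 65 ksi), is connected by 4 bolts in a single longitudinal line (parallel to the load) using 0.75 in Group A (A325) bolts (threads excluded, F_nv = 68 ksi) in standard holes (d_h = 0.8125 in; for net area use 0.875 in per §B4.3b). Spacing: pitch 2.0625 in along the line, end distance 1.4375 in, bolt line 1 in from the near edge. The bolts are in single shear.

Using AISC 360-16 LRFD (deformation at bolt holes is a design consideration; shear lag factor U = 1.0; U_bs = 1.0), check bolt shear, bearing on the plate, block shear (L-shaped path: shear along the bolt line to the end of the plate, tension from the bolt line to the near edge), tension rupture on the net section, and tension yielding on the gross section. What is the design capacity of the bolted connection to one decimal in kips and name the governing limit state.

Bolt shear: A_b = π(0.75)²/4 = 0.44179 in². φR_n = 0.75 × 68 × 0.44179 × 4 × 1 = 90.1 kips.
Bearing (0.3125 in plate, F_u = 65 ksi): end bolts L_c = 1.4375 − 0.8125/2 = 1.03125, R_n = min(1.2×1.03125×0.3125×65, 2.4×0.75×0.3125×65) = 25.137 kips/bolt; interior L_c = 2.0625 − 0.8125 = 1.25, R_n = 30.469 kips/bolt. φR_n = 0.75 × (1×25.137 + 3×30.469) = 87.4 kips.
Block shear: shear path 1×[1.4375+3×2.0625] = 1×7.625 in, A_gv = 2.3828, A_nv = 1×(7.625 − 3.5×0.875)×0.3125 = 1.4258 in²; tension to near edge: (1 − 0.5×0.875)×0.3125 = 0.17578 in². R_n = min(0.6×65×1.4258, 0.6×50×2.3828) + 1.0×65×0.17578 = min(55.606, 71.484) + 11.426 = 67.032 kips. φR_n = 0.75 × 67.032 = 50.3 kips.
Tension rupture (net): A_n = (2.6875 − 1×0.875)×0.3125 = 0.56641 in² (U = 1.0, A_e = A_n). φR_n = 0.75 × 65 × 0.56641 = 27.6 kips.
Tension yield (gross): A_g = 2.6875×0.3125 = 0.83984 in². φR_n = 0.90 × 50 × 0.83984 = 37.8 kips.
Governing: min(90.1, 87.4, 50.3, 27.6, 37.8) = 27.6 kips → net-section rupture.

27.6 kips (net-section rupture governs)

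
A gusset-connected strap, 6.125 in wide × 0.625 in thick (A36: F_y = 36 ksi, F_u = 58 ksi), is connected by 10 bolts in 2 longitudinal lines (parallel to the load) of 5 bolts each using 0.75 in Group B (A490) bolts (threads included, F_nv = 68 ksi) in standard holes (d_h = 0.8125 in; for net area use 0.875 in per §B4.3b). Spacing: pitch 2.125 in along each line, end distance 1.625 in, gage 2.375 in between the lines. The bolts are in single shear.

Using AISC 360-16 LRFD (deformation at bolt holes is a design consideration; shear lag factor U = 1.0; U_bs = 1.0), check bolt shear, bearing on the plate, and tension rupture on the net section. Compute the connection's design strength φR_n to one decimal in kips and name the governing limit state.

Bolt shear: A_b = π(0.75)²/4 = 0.44179 in². φR_n = 0.75 × 68 × 0.44179 × 10 × 1 = 225.3 kips.
Bearing (0.625 in plate, F_u = 58 ksi): end bolts L_c = 1.625 − 0.8125/2 = 1.21875, R_n = min(1.2×1.21875×0.625×58, 2.4×0.75×0.625×58) = 53.016 kips/bolt; interior L_c = 2.125 − 0.8125 = 1.3125, R_n = 57.094 kips/bolt. φR_n = 0.75 × (2×53.016 + 8×57.094) = 422.1 kips.
Tension rupture (net): A_n = (6.125 − 2×0.875)×0.625 = 2.7344 in² (U = 1.0, A_e = A_n). φR_n = 0.75 × 58 × 2.7344 = 118.9 kips.
Governing: min(225.3, 422.1, 118.9) = 118.9 kips → net-section rupture.

118.9 kips (net-section rupture governs)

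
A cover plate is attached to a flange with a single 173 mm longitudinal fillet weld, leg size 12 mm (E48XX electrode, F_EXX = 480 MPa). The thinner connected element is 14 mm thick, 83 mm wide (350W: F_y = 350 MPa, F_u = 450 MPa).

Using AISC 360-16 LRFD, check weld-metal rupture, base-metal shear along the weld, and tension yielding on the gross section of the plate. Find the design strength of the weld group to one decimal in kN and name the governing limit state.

Weld metal: throat = 0.707×12 = 8.484 mm, L = 173 mm. φR_n = 0.75 × 0.6 × 480 × 8.484 × 173 = 317.0 kN.
Base metal shear (14 mm plate): yield φR_n = 1.0×0.6×350×14×173 = 508.6 kN; rupture φR_n = 0.75×0.6×450×14×173 = 490.5 kN; take 490.5 kN (rupture).
Tension yield (gross): A_g = 83×14 = 1162 mm². φR_n = 0.90 × 350 × 1162 = 366.0 kN.
Governing: min(317.0, 490.5, 366.0) = 317.0 kN → weld metal.

317.0 kN (weld metal governs)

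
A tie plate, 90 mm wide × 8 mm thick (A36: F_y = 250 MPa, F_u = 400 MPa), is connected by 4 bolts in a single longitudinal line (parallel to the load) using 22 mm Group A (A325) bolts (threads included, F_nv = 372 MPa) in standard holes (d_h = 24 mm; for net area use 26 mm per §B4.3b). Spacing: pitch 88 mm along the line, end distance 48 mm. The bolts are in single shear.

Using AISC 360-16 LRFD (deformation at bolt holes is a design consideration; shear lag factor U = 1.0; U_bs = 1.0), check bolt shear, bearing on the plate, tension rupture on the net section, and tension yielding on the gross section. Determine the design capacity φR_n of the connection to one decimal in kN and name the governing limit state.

Bolt shear: A_b = π(22)²/4 = 380.13 mm². φR_n = 0.75 × 372 × 380.13 × 4 × 1 = 424.2 kN.
Bearing (8 mm plate, F_u = 400 MPa): end bolts L_c = 48 − 24/2 = 36, R_n = min(1.2×36×8×400, 2.4×22×8×400) = 138.24 kN/bolt; interior L_c = 88 − 24 = 64, R_n = 168.96 kN/bolt. φR_n = 0.75 × (1×138.24 + 3×168.96) = 483.8 kN.
Tension rupture (net): A_n = (90 − 1×26)×8 = 512 mm² (U = 1.0, A_e = A_n). φR_n = 0.75 × 400 × 512 = 153.6 kN.
Tension yield (gross): A_g = 90×8 = 720 mm². φR_n = 0.90 × 250 × 720 = 162.0 kN.
Governing: min(424.2, 483.8, 153.6, 162.0) = 153.6 kN → net-section rupture.

153.6 kN (net-section rupture governs)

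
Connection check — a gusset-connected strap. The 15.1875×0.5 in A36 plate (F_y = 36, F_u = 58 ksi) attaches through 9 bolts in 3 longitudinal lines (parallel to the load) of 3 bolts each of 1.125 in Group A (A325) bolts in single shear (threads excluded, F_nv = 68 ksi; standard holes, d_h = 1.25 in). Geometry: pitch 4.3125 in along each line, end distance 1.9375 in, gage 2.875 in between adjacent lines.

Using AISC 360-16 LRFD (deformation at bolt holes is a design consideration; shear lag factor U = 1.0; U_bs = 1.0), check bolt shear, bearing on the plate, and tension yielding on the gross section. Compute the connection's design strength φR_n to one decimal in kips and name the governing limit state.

246.0 kips (gross-section yield governs)

Bolt shear: A_b = π(1.125)²/4 = 0.99402 in². φR_n = 0.75 × 68 × 0.99402 × 9 × 1 = 456.3 kips.
Bearing (0.5 in plate, F_u = 58 ksi): end bolts L_c = 1.9375 − 1.25/2 = 1.3125, R_n = min(1.2×1.3125×0.5×58, 2.4×1.125×0.5×58) = 45.675 kips/bolt; interior L_c = 4.3125 − 1.25 = 3.0625, R_n = 78.3 kips/bolt. φR_n = 0.75 × (3×45.675 + 6×78.3) = 455.1 kips.
Tension yield (gross): A_g = 15.1875×0.5 = 7.5938 in². φR_n = 0.90 × 36 × 7.5938 = 246.0 kips.
Governing: min(456.3, 455.1, 246.0) = 246.0 kips → gross-section yield.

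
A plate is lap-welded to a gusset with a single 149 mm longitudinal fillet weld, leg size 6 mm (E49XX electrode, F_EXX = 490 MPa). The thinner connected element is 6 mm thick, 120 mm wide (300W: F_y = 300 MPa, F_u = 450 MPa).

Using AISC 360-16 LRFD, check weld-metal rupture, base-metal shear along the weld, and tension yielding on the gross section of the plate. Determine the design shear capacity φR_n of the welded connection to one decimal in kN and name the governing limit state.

139.4 kN (weld metal governs)

Weld metal: throat = 0.707×6 = 4.242 mm, L = 149 mm. φR_n = 0.75 × 0.6 × 490 × 4.242 × 149 = 139.4 kN.
Base metal shear (6 mm plate): yield φR_n = 1.0×0.6×300×6×149 = 160.9 kN; rupture φR_n = 0.75×0.6×450×6×149 = 181.0 kN; take 160.9 kN (yield).
Tension yield (gross): A_g = 120×6 = 720 mm². φR_n = 0.90 × 300 × 720 = 194.4 kN.
Governing: min(139.4, 160.9, 194.4) = 139.4 kN → weld metal.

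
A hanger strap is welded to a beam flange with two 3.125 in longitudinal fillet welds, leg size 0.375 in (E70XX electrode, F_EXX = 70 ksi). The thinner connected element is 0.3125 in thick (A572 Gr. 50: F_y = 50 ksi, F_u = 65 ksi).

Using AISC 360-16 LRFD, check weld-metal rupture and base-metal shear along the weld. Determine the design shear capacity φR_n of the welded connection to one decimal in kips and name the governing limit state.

Weld metal: throat = 0.707×0.375 = 0.26513 in, L = 2×3.125 = 6.25 in. φR_n = 0.75 × 0.6 × 70 × 0.26513 × 6.25 = 52.2 kips.
Base metal shear (0.3125 in plate): yield φR_n = 1.0×0.6×50×0.3125×6.25 = 58.6 kips; rupture φR_n = 0.75×0.6×65×0.3125×6.25 = 57.1 kips; take 57.1 kips (rupture).
Governing: min(52.2, 57.1) = 52.2 kips → weld metal.

52.2 kips (weld metal governs)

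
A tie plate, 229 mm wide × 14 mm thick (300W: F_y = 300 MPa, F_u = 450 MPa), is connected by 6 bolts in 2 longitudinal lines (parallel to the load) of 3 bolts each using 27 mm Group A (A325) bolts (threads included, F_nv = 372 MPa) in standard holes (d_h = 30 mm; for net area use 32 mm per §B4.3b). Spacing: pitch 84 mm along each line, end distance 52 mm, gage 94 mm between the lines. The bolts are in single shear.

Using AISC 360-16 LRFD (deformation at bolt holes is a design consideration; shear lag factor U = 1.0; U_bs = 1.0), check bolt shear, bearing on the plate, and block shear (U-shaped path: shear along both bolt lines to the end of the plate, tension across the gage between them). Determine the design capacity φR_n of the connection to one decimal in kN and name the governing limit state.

Bolt shear: A_b = π(27)²/4 = 572.56 mm². φR_n = 0.75 × 372 × 572.56 × 6 × 1 = 958.5 kN.
Bearing (14 mm plate, F_u = 450 MPa): end bolts L_c = 52 − 30/2 = 37, R_n = min(1.2×37×14×450, 2.4×27×14×450) = 279.72 kN/bolt; interior L_c = 84 − 30 = 54, R_n = 408.24 kN/bolt. φR_n = 0.75 × (2×279.72 + 4×408.24) = 1644.3 kN.
Block shear: shear path 2×[52+2×84] = 2×220 mm, A_gv = 6160, A_nv = 2×(220 − 2.5×32)×14 = 3920 mm²; tension across gage: (94 − 1×32)×14 = 868 mm². R_n = min(0.6×450×3920, 0.6×300×6160) + 1.0×450×868 = min(1058.4, 1108.8) + 390.6 = 1449 kN. φR_n = 0.75 × 1449 = 1086.8 kN.
Governing: min(958.5, 1644.3, 1086.8) = 958.5 kN → bolt shear.

958.5 kN (bolt shear governs)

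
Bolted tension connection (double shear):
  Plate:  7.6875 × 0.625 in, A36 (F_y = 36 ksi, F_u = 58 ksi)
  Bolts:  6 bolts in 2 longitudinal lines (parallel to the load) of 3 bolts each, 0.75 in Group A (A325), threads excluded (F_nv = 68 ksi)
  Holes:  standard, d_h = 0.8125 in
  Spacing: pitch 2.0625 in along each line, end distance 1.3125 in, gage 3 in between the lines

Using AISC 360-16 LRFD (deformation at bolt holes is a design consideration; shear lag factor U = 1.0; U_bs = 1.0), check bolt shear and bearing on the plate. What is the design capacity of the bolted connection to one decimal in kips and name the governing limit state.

222.3 kips (bearing governs)

Bolt shear: A_b = π(0.75)²/4 = 0.44179 in². φR_n = 0.75 × 68 × 0.44179 × 6 × 2 = 270.4 kips.
Bearing (0.625 in plate, F_u = 58 ksi): end bolts L_c = 1.3125 − 0.8125/2 = 0.90625, R_n = min(1.2×0.90625×0.625×58, 2.4×0.75×0.625×58) = 39.422 kips/bolt; interior L_c = 2.0625 − 0.8125 = 1.25, R_n = 54.375 kips/bolt. φR_n = 0.75 × (2×39.422 + 4×54.375) = 222.3 kips.
Governing: min(270.4, 222.3) = 222.3 kips → bearing.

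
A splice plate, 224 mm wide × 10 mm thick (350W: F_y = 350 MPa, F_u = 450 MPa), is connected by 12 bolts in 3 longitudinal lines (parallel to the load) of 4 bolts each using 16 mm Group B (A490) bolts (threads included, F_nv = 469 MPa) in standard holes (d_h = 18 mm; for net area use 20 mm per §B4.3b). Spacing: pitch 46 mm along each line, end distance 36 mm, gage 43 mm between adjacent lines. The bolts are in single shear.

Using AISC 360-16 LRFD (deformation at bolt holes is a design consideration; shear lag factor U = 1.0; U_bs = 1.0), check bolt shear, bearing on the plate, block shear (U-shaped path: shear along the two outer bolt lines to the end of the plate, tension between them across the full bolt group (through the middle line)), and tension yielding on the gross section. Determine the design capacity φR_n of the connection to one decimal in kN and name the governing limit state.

576.5 kN (block shear governs)

Bolt shear: A_b = π(16)²/4 = 201.06 mm². φR_n = 0.75 × 469 × 201.06 × 12 × 1 = 848.7 kN.
Bearing (10 mm plate, F_u = 450 MPa): end bolts L_c = 36 − 18/2 = 27, R_n = min(1.2×27×10×450, 2.4×16×10×450) = 145.8 kN/bolt; interior L_c = 46 − 18 = 28, R_n = 151.2 kN/bolt. φR_n = 0.75 × (3×145.8 + 9×151.2) = 1348.7 kN.
Block shear: shear path 2×[36+3×46] = 2×174 mm, A_gv = 3480, A_nv = 2×(174 − 3.5×20)×10 = 2080 mm²; tension across gage: (86 − 2×20)×10 = 460 mm². R_n = min(0.6×450×2080, 0.6×350×3480) + 1.0×450×460 = min(561.6, 730.8) + 207 = 768.6 kN. φR_n = 0.75 × 768.6 = 576.5 kN.
Tension yield (gross): A_g = 224×10 = 2240 mm². φR_n = 0.90 × 350 × 2240 = 705.6 kN.
Governing: min(848.7, 1348.7, 576.5, 705.6) = 576.5 kN → block shear.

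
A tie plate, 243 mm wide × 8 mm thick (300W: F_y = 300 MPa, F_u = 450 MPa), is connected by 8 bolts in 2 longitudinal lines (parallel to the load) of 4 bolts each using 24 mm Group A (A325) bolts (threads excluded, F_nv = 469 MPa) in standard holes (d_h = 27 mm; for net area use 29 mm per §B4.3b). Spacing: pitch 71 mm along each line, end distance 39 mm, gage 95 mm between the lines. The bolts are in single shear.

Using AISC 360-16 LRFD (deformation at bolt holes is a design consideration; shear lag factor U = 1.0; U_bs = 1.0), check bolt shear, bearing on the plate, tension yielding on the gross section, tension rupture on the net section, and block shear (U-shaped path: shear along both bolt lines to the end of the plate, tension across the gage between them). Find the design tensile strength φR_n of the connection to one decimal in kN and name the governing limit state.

Bolt shear: A_b = π(24)²/4 = 452.39 mm². φR_n = 0.75 × 469 × 452.39 × 8 × 1 = 1273.0 kN.
Bearing (8 mm plate, F_u = 450 MPa): end bolts L_c = 39 − 27/2 = 25.5, R_n = min(1.2×25.5×8×450, 2.4×24×8×450) = 110.16 kN/bolt; interior L_c = 71 − 27 = 44, R_n = 190.08 kN/bolt. φR_n = 0.75 × (2×110.16 + 6×190.08) = 1020.6 kN.
Tension yield (gross): A_g = 243×8 = 1944 mm². φR_n = 0.90 × 300 × 1944 = 524.9 kN.
Tension rupture (net): A_n = (243 − 2×29)×8 = 1480 mm² (U = 1.0, A_e = A_n). φR_n = 0.75 × 450 × 1480 = 499.5 kN.
Block shear: shear path 2×[39+3×71] = 2×252 mm, A_gv = 4032, A_nv = 2×(252 − 3.5×29)×8 = 2408 mm²; tension across gage: (95 − 1×29)×8 = 528 mm². R_n = min(0.6×450×2408, 0.6×300×4032) + 1.0×450×528 = min(650.16, 725.76) + 237.6 = 887.76 kN. φR_n = 0.75 × 887.76 = 665.8 kN.
Governing: min(1273.0, 1020.6, 524.9, 499.5, 665.8) = 499.5 kN → net-section rupture.

499.5 kN (net-section rupture governs)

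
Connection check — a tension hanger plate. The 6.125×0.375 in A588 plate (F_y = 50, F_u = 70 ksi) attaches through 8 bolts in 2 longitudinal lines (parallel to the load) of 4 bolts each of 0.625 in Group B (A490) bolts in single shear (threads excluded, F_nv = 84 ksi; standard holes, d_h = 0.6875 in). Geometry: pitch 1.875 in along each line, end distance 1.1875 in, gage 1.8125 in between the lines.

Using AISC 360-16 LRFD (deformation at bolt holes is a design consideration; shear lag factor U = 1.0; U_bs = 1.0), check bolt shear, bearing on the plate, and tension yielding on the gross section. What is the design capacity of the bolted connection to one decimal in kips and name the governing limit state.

Bolt shear: A_b = π(0.625)²/4 = 0.3068 in². φR_n = 0.75 × 84 × 0.3068 × 8 × 1 = 154.6 kips.
Bearing (0.375 in plate, F_u = 70 ksi): end bolts L_c = 1.1875 − 0.6875/2 = 0.84375, R_n = min(1.2×0.84375×0.375×70, 2.4×0.625×0.375×70) = 26.578 kips/bolt; interior L_c = 1.875 − 0.6875 = 1.1875, R_n = 37.406 kips/bolt. φR_n = 0.75 × (2×26.578 + 6×37.406) = 208.2 kips.
Tension yield (gross): A_g = 6.125×0.375 = 2.2969 in². φR_n = 0.90 × 50 × 2.2969 = 103.4 kips.
Governing: min(154.6, 208.2, 103.4) = 103.4 kips → gross-section yield.

103.4 kips (gross-section yield governs)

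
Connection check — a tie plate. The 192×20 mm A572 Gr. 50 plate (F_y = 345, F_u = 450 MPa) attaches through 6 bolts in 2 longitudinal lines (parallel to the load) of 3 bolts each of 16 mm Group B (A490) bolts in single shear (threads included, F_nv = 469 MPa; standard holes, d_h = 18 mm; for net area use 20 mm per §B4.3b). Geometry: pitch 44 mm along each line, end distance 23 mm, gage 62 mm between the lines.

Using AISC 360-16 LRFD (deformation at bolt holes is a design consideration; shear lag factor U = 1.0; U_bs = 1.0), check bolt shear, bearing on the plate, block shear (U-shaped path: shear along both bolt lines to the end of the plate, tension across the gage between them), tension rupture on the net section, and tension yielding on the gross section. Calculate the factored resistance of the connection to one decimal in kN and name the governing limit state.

424.3 kN (bolt shear governs)

Bolt shear: A_b = π(16)²/4 = 201.06 mm². φR_n = 0.75 × 469 × 201.06 × 6 × 1 = 424.3 kN.
Bearing (20 mm plate, F_u = 450 MPa): end bolts L_c = 23 − 18/2 = 14, R_n = min(1.2×14×20×450, 2.4×16×20×450) = 151.2 kN/bolt; interior L_c = 44 − 18 = 26, R_n = 280.8 kN/bolt. φR_n = 0.75 × (2×151.2 + 4×280.8) = 1069.2 kN.
Block shear: shear path 2×[23+2×44] = 2×111 mm, A_gv = 4440, A_nv = 2×(111 − 2.5×20)×20 = 2440 mm²; tension across gage: (62 − 1×20)×20 = 840 mm². R_n = min(0.6×450×2440, 0.6×345×4440) + 1.0×450×840 = min(658.8, 919.08) + 378 = 1036.8 kN. φR_n = 0.75 × 1036.8 = 777.6 kN.
Tension rupture (net): A_n = (192 − 2×20)×20 = 3040 mm² (U = 1.0, A_e = A_n). φR_n = 0.75 × 450 × 3040 = 1026.0 kN.
Tension yield (gross): A_g = 192×20 = 3840 mm². φR_n = 0.90 × 345 × 3840 = 1192.3 kN.
Governing: min(424.3, 1069.2, 777.6, 1026.0, 1192.3) = 424.3 kN → bolt shear.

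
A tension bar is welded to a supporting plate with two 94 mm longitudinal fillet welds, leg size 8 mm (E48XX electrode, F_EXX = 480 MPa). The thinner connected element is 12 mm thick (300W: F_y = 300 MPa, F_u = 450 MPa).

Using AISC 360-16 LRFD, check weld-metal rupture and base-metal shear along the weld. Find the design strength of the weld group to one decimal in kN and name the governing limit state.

Weld metal: throat = 0.707×8 = 5.656 mm, L = 2×94 = 188 mm. φR_n = 0.75 × 0.6 × 480 × 5.656 × 188 = 229.7 kN.
Base metal shear (12 mm plate): yield φR_n = 1.0×0.6×300×12×188 = 406.1 kN; rupture φR_n = 0.75×0.6×450×12×188 = 456.8 kN; take 406.1 kN (yield).
Governing: min(229.7, 406.1) = 229.7 kN → weld metal.

229.7 kN (weld metal governs)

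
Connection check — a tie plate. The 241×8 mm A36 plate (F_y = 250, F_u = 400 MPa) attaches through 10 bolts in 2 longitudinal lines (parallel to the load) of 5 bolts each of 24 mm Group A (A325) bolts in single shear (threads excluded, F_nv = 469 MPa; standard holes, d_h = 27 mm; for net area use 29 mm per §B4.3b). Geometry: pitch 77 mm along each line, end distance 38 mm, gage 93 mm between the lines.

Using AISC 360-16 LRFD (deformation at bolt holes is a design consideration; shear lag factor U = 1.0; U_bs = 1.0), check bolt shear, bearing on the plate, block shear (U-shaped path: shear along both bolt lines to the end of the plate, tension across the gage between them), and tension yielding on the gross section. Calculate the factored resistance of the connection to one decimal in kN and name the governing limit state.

Bolt shear: A_b = π(24)²/4 = 452.39 mm². φR_n = 0.75 × 469 × 452.39 × 10 × 1 = 1591.3 kN.
Bearing (8 mm plate, F_u = 400 MPa): end bolts L_c = 38 − 27/2 = 24.5, R_n = min(1.2×24.5×8×400, 2.4×24×8×400) = 94.08 kN/bolt; interior L_c = 77 − 27 = 50, R_n = 184.32 kN/bolt. φR_n = 0.75 × (2×94.08 + 8×184.32) = 1247.0 kN.
Block shear: shear path 2×[38+4×77] = 2×346 mm, A_gv = 5536, A_nv = 2×(346 − 4.5×29)×8 = 3448 mm²; tension across gage: (93 − 1×29)×8 = 512 mm². R_n = min(0.6×400×3448, 0.6×250×5536) + 1.0×400×512 = min(827.52, 830.4) + 204.8 = 1032.3 kN. φR_n = 0.75 × 1032.3 = 774.2 kN.
Tension yield (gross): A_g = 241×8 = 1928 mm². φR_n = 0.90 × 250 × 1928 = 433.8 kN.
Governing: min(1591.3, 1247.0, 774.2, 433.8) = 433.8 kN → gross-section yield.

433.8 kN (gross-section yield governs)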